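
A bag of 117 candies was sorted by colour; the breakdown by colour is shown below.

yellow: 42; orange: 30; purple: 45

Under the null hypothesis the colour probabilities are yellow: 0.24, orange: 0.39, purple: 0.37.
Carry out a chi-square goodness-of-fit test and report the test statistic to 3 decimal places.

12.322

Expected counts E_i = n·p_i: 117×0.24 = 28.08, 117×0.39 = 45.63, 117×0.37 = 43.29.
yellow: (42 − 28.08)²/28.08 = 193.7664/28.08 = 6.9005
orange: (30 − 45.63)²/45.63 = 244.2969/45.63 = 5.3539
purple: (45 − 43.29)²/43.29 = 2.9241/43.29 = 0.0675
Sum = 12.322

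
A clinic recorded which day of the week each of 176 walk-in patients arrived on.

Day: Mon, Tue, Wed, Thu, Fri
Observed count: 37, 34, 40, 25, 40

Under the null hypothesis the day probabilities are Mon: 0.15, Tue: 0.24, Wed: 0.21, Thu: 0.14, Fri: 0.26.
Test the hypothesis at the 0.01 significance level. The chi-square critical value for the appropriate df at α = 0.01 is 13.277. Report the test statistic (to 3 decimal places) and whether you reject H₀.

Expected counts E_i = n·p_i: 176×0.15 = 26.4, 176×0.24 = 42.24, 176×0.21 = 36.96, 176×0.14 = 24.64, 176×0.26 = 45.76.
cat         O        E   (O−E)²/E
Mon        37     26.4     4.2561
Tue        34    42.24     1.6074
Wed        40    36.96     0.2500
Thu        25    24.64     0.0053
Fri        40    45.76     0.7250
Sum = 6.844
df = 4. Since 6.844 < 13.277, we do not reject H₀.

6.844; do not reject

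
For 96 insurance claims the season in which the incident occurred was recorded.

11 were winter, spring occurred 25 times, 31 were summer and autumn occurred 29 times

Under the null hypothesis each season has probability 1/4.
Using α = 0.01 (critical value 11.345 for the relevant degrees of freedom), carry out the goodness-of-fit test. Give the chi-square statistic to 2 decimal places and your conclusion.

Expected count for each of the 4 categories: 96/4 = 24.
winter: (11 − 24)²/24 = 169/24 = 7.042
spring: (25 − 24)²/24 = 1/24 = 0.042
summer: (31 − 24)²/24 = 49/24 = 2.042
autumn: (29 − 24)²/24 = 25/24 = 1.042
Sum = 10.17
df = 3. Since 10.17 < 11.345, we do not reject H₀.

10.17; do not reject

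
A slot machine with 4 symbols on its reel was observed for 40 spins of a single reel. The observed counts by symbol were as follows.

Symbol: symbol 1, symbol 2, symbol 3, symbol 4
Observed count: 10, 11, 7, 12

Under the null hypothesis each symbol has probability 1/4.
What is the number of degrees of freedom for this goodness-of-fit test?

3

There are k = 4 categories and no parameters were estimated from the data, so df = 4 − 1 = 3.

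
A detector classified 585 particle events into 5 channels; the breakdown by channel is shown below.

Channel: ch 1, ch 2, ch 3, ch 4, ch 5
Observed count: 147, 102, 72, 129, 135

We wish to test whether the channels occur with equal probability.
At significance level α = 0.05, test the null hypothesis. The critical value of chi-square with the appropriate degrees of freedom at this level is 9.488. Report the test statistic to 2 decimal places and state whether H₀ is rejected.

30.92; reject

Under H₀ each category has probability 1/5, so each expected count is 585/5 = 117.
χ² = (147−117)²/117 + (102−117)²/117 + (72−117)²/117 + (129−117)²/117 + (135−117)²/117
   = 7.692 + 1.923 + 17.308 + 1.231 + 2.769
Sum = 30.92
df = 4. Since 30.92 > 9.488, we reject H₀.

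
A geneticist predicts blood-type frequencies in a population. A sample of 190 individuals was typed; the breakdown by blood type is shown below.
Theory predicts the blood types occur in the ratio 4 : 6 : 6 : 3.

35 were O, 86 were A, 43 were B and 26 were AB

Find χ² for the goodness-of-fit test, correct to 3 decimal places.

17.242

Ratio total = 19. Expected counts: 190×4/19 = 40, 190×6/19 = 60, 190×6/19 = 60, 190×3/19 = 30.
O: (35 − 40)²/40 = 25/40 = 0.6250
A: (86 − 60)²/60 = 676/60 = 11.2667
B: (43 − 60)²/60 = 289/60 = 4.8167
AB: (26 − 30)²/30 = 16/30 = 0.5333
Sum = 17.242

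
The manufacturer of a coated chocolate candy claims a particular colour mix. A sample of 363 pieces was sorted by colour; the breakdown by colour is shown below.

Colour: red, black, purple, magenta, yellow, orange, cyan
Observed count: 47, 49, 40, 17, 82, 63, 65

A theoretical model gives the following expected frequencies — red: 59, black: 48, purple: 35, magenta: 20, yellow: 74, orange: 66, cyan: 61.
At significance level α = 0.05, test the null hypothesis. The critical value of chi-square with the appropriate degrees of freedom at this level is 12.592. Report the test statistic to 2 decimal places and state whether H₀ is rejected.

4.89; do not reject

χ² = (47−59)²/59 + (49−48)²/48 + (40−35)²/35 + (17−20)²/20 + (82−74)²/74 + (63−66)²/66 + (65−61)²/61
   = 2.441 + 0.021 + 0.714 + 0.450 + 0.865 + 0.136 + 0.262
Sum = 4.89
df = 6. Since 4.89 < 12.592, we do not reject H₀.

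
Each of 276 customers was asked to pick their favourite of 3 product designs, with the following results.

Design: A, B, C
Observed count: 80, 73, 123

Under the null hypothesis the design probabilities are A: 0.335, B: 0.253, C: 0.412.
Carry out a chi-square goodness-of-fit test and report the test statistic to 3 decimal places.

Expected counts E_i = n·p_i: 276×0.335 = 92.46, 276×0.253 = 69.828, 276×0.412 = 113.712.
cat         O        E   (O−E)²/E
A          80    92.46     1.6791
B          73   69.828     0.1441
C         123  113.712     0.7586
Sum = 2.582

2.582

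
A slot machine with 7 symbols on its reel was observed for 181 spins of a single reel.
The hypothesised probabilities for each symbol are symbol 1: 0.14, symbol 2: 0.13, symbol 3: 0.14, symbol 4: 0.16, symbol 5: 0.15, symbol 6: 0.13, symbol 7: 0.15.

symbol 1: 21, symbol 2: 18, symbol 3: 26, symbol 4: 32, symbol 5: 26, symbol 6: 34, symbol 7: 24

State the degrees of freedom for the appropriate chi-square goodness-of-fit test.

6

There are k = 7 categories and no parameters were estimated from the data, so df = 7 − 1 = 6.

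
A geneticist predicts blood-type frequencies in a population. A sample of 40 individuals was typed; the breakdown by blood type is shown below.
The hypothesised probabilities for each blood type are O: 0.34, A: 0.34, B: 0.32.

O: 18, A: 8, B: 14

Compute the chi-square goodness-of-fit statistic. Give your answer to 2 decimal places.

3.84

Expected counts E_i = n·p_i: 40×0.34 = 13.6, 40×0.34 = 13.6, 40×0.32 = 12.8.
cat         O        E   (O−E)²/E
O          18     13.6      1.424
A           8     13.6      2.306
B          14     12.8      0.113
Sum = 3.84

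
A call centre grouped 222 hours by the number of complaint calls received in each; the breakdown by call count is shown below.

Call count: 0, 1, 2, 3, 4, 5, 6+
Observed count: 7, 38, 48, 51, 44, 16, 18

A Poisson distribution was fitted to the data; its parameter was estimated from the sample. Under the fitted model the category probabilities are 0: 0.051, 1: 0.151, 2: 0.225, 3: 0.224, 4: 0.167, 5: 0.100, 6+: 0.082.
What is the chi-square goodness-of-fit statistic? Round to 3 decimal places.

Expected counts E_i = n·p_i: 222×0.051 = 11.322, 222×0.151 = 33.522, 222×0.225 = 49.95, 222×0.224 = 49.728, 222×0.167 = 37.074, 222×0.100 = 22.2, 222×0.082 = 18.204.
cat         O        E   (O−E)²/E
0           7   11.322     1.6499
1          38   33.522     0.5982
2          48    49.95     0.0761
3          51   49.728     0.0325
4          44   37.074     1.2939
5          16     22.2     1.7315
6+         18   18.204     0.0023
Sum = 5.384

5.384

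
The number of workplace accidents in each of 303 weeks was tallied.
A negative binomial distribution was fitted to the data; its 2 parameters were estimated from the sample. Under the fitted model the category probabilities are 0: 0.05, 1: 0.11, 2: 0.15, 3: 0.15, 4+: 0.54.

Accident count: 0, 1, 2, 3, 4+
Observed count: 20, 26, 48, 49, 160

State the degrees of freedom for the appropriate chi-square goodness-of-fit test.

There are k = 5 categories and 2 parameters estimated from the data, so df = 5 − 1 − 2 = 2.

2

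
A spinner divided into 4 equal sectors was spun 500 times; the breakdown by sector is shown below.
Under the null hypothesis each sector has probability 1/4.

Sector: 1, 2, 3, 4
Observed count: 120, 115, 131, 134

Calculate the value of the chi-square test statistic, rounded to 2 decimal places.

1.94

Expected count for each of the 4 categories: 500/4 = 125.
χ² = (120−125)²/125 + (115−125)²/125 + (131−125)²/125 + (134−125)²/125
   = 0.200 + 0.800 + 0.288 + 0.648
Sum = 1.94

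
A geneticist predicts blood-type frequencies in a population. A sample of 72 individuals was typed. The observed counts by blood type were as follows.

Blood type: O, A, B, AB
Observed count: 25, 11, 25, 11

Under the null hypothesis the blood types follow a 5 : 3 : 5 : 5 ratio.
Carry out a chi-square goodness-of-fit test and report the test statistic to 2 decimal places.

6.63

Ratio total = 18. Expected counts: 72×5/18 = 20, 72×3/18 = 12, 72×5/18 = 20, 72×5/18 = 20.
χ² = (25−20)²/20 + (11−12)²/12 + (25−20)²/20 + (11−20)²/20
   = 1.250 + 0.083 + 1.250 + 4.050
Sum = 6.63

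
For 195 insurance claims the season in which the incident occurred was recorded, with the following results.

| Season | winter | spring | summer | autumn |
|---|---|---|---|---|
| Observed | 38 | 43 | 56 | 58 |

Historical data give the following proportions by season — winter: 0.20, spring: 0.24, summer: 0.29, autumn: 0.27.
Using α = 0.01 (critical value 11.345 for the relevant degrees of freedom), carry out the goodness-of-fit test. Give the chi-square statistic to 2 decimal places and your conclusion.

Expected counts E_i = n·p_i: 195×0.20 = 39, 195×0.24 = 46.8, 195×0.29 = 56.55, 195×0.27 = 52.65.
winter: (38 − 39)²/39 = 1/39 = 0.026
spring: (43 − 46.8)²/46.8 = 14.44/46.8 = 0.309
summer: (56 − 56.55)²/56.55 = 0.3025/56.55 = 0.005
autumn: (58 − 52.65)²/52.65 = 28.6225/52.65 = 0.544
Sum = 0.88
df = 3. Since 0.88 < 11.345, we do not reject H₀.

0.88; do not reject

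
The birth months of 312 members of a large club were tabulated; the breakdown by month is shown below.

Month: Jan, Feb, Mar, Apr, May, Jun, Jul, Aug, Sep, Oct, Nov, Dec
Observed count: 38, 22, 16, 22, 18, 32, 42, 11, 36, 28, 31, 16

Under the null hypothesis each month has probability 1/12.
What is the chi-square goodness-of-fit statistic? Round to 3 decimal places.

Expected count for each of the 12 categories: 312/12 = 26.
χ² = (38−26)²/26 + (22−26)²/26 + (16−26)²/26 + (22−26)²/26 + (18−26)²/26 + (32−26)²/26 + (42−26)²/26 + (11−26)²/26 + (36−26)²/26 + (28−26)²/26 + (31−26)²/26 + (16−26)²/26
   = 5.5385 + 0.6154 + 3.8462 + 0.6154 + 2.4615 + 1.3846 + 9.8462 + 8.6538 + 3.8462 + 0.1538 + 0.9615 + 3.8462
Sum = 41.769

41.769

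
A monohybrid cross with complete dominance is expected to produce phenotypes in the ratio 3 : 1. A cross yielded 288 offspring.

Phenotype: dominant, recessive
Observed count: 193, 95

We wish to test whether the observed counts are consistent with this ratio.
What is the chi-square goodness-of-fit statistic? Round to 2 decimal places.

Ratio total = 4. Expected counts: 288×3/4 = 216, 288×1/4 = 72.
cat            O        E   (O−E)²/E
dominant     193      216      2.449
recessive     95       72      7.347
Sum = 9.80

9.80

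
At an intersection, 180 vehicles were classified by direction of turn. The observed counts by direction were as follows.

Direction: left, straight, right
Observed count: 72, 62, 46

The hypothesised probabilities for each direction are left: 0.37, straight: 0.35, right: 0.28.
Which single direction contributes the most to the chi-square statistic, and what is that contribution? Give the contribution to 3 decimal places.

left, 0.438

Expected counts E_i = n·p_i: 180×0.37 = 66.6, 180×0.35 = 63, 180×0.28 = 50.4.
χ² = (72−66.6)²/66.6 + (62−63)²/63 + (46−50.4)²/50.4
   = 0.4378 + 0.0159 + 0.3841
The largest term is for left: 0.438.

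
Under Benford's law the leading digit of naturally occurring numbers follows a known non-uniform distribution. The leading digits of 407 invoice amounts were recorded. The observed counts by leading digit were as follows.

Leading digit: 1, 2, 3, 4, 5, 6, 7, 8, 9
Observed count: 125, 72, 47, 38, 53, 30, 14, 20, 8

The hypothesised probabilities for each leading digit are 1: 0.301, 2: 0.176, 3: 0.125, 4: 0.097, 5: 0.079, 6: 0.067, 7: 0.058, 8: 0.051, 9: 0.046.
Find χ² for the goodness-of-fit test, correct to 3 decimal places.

24.270

Expected counts E_i = n·p_i: 407×0.301 = 122.507, 407×0.176 = 71.632, 407×0.125 = 50.875, 407×0.097 = 39.479, 407×0.079 = 32.153, 407×0.067 = 27.269, 407×0.058 = 23.606, 407×0.051 = 20.757, 407×0.046 = 18.722.
cat         O        E   (O−E)²/E
1         125  122.507     0.0507
2          72   71.632     0.0019
3          47   50.875     0.2951
4          38   39.479     0.0554
5          53   32.153    13.5165
6          30   27.269     0.2735
7          14   23.606     3.9090
8          20   20.757     0.0276
9           8   18.722     6.1404
Sum = 24.270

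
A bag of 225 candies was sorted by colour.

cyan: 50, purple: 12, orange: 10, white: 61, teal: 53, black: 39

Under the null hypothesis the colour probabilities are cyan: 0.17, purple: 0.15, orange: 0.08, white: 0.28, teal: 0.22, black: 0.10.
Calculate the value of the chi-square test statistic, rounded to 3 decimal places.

Expected counts E_i = n·p_i: 225×0.17 = 38.25, 225×0.15 = 33.75, 225×0.08 = 18, 225×0.28 = 63, 225×0.22 = 49.5, 225×0.10 = 22.5.
cyan: (50 − 38.25)²/38.25 = 138.0625/38.25 = 3.6095
purple: (12 − 33.75)²/33.75 = 473.0625/33.75 = 14.0167
orange: (10 − 18)²/18 = 64/18 = 3.5556
white: (61 − 63)²/63 = 4/63 = 0.0635
teal: (53 − 49.5)²/49.5 = 12.25/49.5 = 0.2475
black: (39 − 22.5)²/22.5 = 272.25/22.5 = 12.1000
Sum = 33.593

33.593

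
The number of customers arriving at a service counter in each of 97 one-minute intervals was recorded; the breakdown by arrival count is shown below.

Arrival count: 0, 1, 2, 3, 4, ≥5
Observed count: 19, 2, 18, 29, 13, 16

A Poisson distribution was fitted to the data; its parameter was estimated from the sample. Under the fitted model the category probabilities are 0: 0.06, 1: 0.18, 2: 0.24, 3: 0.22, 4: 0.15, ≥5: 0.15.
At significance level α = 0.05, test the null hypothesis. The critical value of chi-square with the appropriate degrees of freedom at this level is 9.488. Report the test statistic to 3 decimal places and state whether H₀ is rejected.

47.793; reject

Expected counts E_i = n·p_i: 97×0.06 = 5.82, 97×0.18 = 17.46, 97×0.24 = 23.28, 97×0.22 = 21.34, 97×0.15 = 14.55, 97×0.15 = 14.55.
0: (19 − 5.82)²/5.82 = 173.7124/5.82 = 29.8475
1: (2 − 17.46)²/17.46 = 239.0116/17.46 = 13.6891
2: (18 − 23.28)²/23.28 = 27.8784/23.28 = 1.1975
3: (29 − 21.34)²/21.34 = 58.6756/21.34 = 2.7496
4: (13 − 14.55)²/14.55 = 2.4025/14.55 = 0.1651
≥5: (16 − 14.55)²/14.55 = 2.1025/14.55 = 0.1445
Sum = 47.793
df = 4. Since 47.793 > 9.488, we reject H₀.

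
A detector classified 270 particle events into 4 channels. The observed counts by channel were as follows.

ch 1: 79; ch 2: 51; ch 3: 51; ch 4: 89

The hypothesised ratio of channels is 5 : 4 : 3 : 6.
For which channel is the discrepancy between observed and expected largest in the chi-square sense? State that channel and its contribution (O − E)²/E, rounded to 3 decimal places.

Ratio total = 18. Expected counts: 270×5/18 = 75, 270×4/18 = 60, 270×3/18 = 45, 270×6/18 = 90.
χ² = (79−75)²/75 + (51−60)²/60 + (51−45)²/45 + (89−90)²/90
   = 0.2133 + 1.3500 + 0.8000 + 0.0111
The largest term is for ch 2: 1.350.

ch 2, 1.350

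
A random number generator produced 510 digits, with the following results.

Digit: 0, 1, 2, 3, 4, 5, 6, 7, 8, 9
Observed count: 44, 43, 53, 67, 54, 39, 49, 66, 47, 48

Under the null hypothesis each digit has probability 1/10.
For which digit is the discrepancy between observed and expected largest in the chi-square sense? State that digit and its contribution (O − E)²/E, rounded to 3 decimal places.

3, 5.020

Expected count for each of the 10 categories: 510/10 = 51.
χ² = (44−51)²/51 + (43−51)²/51 + (53−51)²/51 + (67−51)²/51 + (54−51)²/51 + (39−51)²/51 + (49−51)²/51 + (66−51)²/51 + (47−51)²/51 + (48−51)²/51
   = 0.9608 + 1.2549 + 0.0784 + 5.0196 + 0.1765 + 2.8235 + 0.0784 + 4.4118 + 0.3137 + 0.1765
The largest term is for 3: 5.020.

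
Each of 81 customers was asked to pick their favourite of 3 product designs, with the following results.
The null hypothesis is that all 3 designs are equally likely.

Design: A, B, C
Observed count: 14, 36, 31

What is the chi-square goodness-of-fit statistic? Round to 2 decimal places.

9.85

Under H₀ each category has probability 1/3, so each expected count is 81/3 = 27.
A: (14 − 27)²/27 = 169/27 = 6.259
B: (36 − 27)²/27 = 81/27 = 3.000
C: (31 − 27)²/27 = 16/27 = 0.593
Sum = 9.85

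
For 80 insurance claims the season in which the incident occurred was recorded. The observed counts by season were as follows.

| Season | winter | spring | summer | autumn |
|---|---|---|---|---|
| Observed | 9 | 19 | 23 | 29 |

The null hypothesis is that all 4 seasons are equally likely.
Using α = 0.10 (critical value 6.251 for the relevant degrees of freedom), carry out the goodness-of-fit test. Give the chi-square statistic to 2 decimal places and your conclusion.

10.60; reject

Under H₀ each category has probability 1/4, so each expected count is 80/4 = 20.
χ² = (9−20)²/20 + (19−20)²/20 + (23−20)²/20 + (29−20)²/20
   = 6.050 + 0.050 + 0.450 + 4.050
Sum = 10.60
df = 3. Since 10.60 > 6.251, we reject H₀.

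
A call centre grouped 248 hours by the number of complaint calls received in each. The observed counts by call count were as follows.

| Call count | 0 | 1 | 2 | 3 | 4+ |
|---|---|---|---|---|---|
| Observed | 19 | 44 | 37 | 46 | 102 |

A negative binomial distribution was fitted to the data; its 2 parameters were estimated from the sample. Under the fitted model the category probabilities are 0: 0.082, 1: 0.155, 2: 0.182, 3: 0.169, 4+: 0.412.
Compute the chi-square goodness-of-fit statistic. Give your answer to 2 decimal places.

2.76

Expected counts E_i = n·p_i: 248×0.082 = 20.336, 248×0.155 = 38.44, 248×0.182 = 45.136, 248×0.169 = 41.912, 248×0.412 = 102.176.
0: (19 − 20.336)²/20.336 = 1.784896/20.336 = 0.088
1: (44 − 38.44)²/38.44 = 30.9136/38.44 = 0.804
2: (37 − 45.136)²/45.136 = 66.194496/45.136 = 1.467
3: (46 − 41.912)²/41.912 = 16.711744/41.912 = 0.399
4+: (102 − 102.176)²/102.176 = 0.030976/102.176 = 0.000
Sum = 2.76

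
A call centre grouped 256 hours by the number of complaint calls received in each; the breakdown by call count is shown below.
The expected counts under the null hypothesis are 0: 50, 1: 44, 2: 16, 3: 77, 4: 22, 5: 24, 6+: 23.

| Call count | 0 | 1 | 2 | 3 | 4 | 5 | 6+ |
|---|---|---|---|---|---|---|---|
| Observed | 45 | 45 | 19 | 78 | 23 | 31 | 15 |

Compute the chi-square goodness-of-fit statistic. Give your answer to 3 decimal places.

χ² = (45−50)²/50 + (45−44)²/44 + (19−16)²/16 + (78−77)²/77 + (23−22)²/22 + (31−24)²/24 + (15−23)²/23
   = 0.5000 + 0.0227 + 0.5625 + 0.0130 + 0.0455 + 2.0417 + 2.7826
Sum = 5.968

5.968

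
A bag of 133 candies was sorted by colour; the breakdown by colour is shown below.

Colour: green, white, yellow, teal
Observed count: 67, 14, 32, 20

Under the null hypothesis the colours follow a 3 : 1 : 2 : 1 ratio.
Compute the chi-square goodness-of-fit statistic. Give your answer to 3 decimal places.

Ratio total = 7. Expected counts: 133×3/7 = 57, 133×1/7 = 19, 133×2/7 = 38, 133×1/7 = 19.
χ² = (67−57)²/57 + (14−19)²/19 + (32−38)²/38 + (20−19)²/19
   = 1.7544 + 1.3158 + 0.9474 + 0.0526
Sum = 4.070

4.070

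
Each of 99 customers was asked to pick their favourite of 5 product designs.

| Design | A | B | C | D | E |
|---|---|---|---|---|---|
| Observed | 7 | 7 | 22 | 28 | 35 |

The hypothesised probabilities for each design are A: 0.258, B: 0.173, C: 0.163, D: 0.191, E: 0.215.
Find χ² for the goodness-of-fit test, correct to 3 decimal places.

34.787

Expected counts E_i = n·p_i: 99×0.258 = 25.542, 99×0.173 = 17.127, 99×0.163 = 16.137, 99×0.191 = 18.909, 99×0.215 = 21.285.
A: (7 − 25.542)²/25.542 = 343.805764/25.542 = 13.4604
B: (7 − 17.127)²/17.127 = 102.556129/17.127 = 5.9880
C: (22 − 16.137)²/16.137 = 34.374769/16.137 = 2.1302
D: (28 − 18.909)²/18.909 = 82.646281/18.909 = 4.3707
E: (35 − 21.285)²/21.285 = 188.101225/21.285 = 8.8373
Sum = 34.787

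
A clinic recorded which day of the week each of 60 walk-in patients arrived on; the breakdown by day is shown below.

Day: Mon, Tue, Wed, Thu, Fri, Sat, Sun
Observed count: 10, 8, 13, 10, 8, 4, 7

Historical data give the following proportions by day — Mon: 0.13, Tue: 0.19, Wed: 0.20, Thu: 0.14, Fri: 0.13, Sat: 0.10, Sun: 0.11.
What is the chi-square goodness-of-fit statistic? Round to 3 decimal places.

Expected counts E_i = n·p_i: 60×0.13 = 7.8, 60×0.19 = 11.4, 60×0.20 = 12, 60×0.14 = 8.4, 60×0.13 = 7.8, 60×0.10 = 6, 60×0.11 = 6.6.
Mon: (10 − 7.8)²/7.8 = 4.84/7.8 = 0.6205
Tue: (8 − 11.4)²/11.4 = 11.56/11.4 = 1.0140
Wed: (13 − 12)²/12 = 1/12 = 0.0833
Thu: (10 − 8.4)²/8.4 = 2.56/8.4 = 0.3048
Fri: (8 − 7.8)²/7.8 = 0.04/7.8 = 0.0051
Sat: (4 − 6)²/6 = 4/6 = 0.6667
Sun: (7 − 6.6)²/6.6 = 0.16/6.6 = 0.0242
Sum = 2.719

2.719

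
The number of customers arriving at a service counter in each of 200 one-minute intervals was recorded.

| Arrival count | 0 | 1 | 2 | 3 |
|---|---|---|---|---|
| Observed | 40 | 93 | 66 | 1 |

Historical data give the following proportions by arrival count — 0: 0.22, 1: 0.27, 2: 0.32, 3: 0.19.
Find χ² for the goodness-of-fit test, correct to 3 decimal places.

Expected counts E_i = n·p_i: 200×0.22 = 44, 200×0.27 = 54, 200×0.32 = 64, 200×0.19 = 38.
cat         O        E   (O−E)²/E
0          40       44     0.3636
1          93       54    28.1667
2          66       64     0.0625
3           1       38    36.0263
Sum = 64.619

64.619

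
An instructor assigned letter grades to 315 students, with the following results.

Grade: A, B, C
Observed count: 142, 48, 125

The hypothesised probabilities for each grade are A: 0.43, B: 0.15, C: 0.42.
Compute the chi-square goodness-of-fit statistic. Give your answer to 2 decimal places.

Expected counts E_i = n·p_i: 315×0.43 = 135.45, 315×0.15 = 47.25, 315×0.42 = 132.3.
cat         O        E   (O−E)²/E
A         142   135.45      0.317
B          48    47.25      0.012
C         125    132.3      0.403
Sum = 0.73

0.73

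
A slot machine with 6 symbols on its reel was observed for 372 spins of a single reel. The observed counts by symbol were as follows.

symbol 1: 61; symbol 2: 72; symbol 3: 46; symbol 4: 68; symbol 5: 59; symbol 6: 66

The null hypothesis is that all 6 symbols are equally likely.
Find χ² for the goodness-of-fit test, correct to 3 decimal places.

6.742

Under H₀ each category has probability 1/6, so each expected count is 372/6 = 62.
χ² = (61−62)²/62 + (72−62)²/62 + (46−62)²/62 + (68−62)²/62 + (59−62)²/62 + (66−62)²/62
   = 0.0161 + 1.6129 + 4.1290 + 0.5806 + 0.1452 + 0.2581
Sum = 6.742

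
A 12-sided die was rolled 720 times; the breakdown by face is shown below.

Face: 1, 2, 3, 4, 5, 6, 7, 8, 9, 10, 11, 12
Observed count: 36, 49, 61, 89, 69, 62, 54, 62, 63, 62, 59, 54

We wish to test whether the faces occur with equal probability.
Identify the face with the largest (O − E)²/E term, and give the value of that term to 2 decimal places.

4, 14.02

Expected count for each of the 12 categories: 720/12 = 60.
χ² = (36−60)²/60 + (49−60)²/60 + (61−60)²/60 + (89−60)²/60 + (69−60)²/60 + (62−60)²/60 + (54−60)²/60 + (62−60)²/60 + (63−60)²/60 + (62−60)²/60 + (59−60)²/60 + (54−60)²/60
   = 9.600 + 2.017 + 0.017 + 14.017 + 1.350 + 0.067 + 0.600 + 0.067 + 0.150 + 0.067 + 0.017 + 0.600
The largest term is for 4: 14.02.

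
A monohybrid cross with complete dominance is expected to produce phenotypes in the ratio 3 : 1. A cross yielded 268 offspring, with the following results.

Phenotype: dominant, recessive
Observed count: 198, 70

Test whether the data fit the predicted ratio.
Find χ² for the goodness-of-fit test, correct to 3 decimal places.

0.179

Ratio total = 4. Expected counts: 268×3/4 = 201, 268×1/4 = 67.
dominant: (198 − 201)²/201 = 9/201 = 0.0448
recessive: (70 − 67)²/67 = 9/67 = 0.1343
Sum = 0.179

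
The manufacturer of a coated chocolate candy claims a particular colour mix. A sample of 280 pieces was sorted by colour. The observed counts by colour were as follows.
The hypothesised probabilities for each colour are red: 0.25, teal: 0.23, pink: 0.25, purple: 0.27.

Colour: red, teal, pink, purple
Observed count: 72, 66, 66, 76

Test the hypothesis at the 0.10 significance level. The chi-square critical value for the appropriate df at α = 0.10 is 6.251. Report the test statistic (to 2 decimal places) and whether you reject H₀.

0.33; do not reject

Expected counts E_i = n·p_i: 280×0.25 = 70, 280×0.23 = 64.4, 280×0.25 = 70, 280×0.27 = 75.6.
χ² = (72−70)²/70 + (66−64.4)²/64.4 + (66−70)²/70 + (76−75.6)²/75.6
   = 0.057 + 0.040 + 0.229 + 0.002
Sum = 0.33
df = 3. Since 0.33 < 6.251, we do not reject H₀.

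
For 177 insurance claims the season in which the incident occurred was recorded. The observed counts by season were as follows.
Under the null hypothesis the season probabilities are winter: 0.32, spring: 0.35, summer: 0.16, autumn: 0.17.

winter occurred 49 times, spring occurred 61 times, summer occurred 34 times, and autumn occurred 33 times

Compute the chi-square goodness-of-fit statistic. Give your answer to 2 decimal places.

2.47

Expected counts E_i = n·p_i: 177×0.32 = 56.64, 177×0.35 = 61.95, 177×0.16 = 28.32, 177×0.17 = 30.09.
cat         O        E   (O−E)²/E
winter     49    56.64      1.031
spring     61    61.95      0.015
summer     34    28.32      1.139
autumn     33    30.09      0.281
Sum = 2.47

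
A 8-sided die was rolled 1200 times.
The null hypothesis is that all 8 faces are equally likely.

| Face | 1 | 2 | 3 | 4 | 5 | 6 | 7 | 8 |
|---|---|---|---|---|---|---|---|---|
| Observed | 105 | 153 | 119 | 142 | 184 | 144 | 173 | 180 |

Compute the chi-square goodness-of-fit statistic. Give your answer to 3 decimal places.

Under H₀ each category has probability 1/8, so each expected count is 1200/8 = 150.
cat         O        E   (O−E)²/E
1         105      150    13.5000
2         153      150     0.0600
3         119      150     6.4067
4         142      150     0.4267
5         184      150     7.7067
6         144      150     0.2400
7         173      150     3.5267
8         180      150     6.0000
Sum = 37.867

37.867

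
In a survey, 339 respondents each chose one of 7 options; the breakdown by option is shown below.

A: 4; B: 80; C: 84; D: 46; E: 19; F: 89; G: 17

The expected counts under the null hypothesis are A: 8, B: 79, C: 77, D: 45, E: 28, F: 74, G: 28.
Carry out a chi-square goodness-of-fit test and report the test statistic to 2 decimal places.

cat         O        E   (O−E)²/E
A           4        8      2.000
B          80       79      0.013
C          84       77      0.636
D          46       45      0.022
E          19       28      2.893
F          89       74      3.041
G          17       28      4.321
Sum = 12.93

12.93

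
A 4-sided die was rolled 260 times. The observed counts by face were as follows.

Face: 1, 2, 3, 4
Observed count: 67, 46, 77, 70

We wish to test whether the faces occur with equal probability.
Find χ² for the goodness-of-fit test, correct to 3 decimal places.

8.215

Expected count for each of the 4 categories: 260/4 = 65.
χ² = (67−65)²/65 + (46−65)²/65 + (77−65)²/65 + (70−65)²/65
   = 0.0615 + 5.5538 + 2.2154 + 0.3846
Sum = 8.215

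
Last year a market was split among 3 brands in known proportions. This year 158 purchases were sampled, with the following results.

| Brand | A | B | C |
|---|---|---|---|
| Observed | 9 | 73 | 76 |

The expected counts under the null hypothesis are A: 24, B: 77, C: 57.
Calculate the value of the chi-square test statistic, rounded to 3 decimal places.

χ² = (9−24)²/24 + (73−77)²/77 + (76−57)²/57
   = 9.3750 + 0.2078 + 6.3333
Sum = 15.916

15.916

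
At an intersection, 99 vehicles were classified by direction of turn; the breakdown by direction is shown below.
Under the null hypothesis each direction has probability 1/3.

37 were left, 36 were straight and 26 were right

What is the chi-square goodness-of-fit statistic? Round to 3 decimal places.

2.242

Under H₀ each category has probability 1/3, so each expected count is 99/3 = 33.
cat           O        E   (O−E)²/E
left         37       33     0.4848
straight     36       33     0.2727
right        26       33     1.4848
Sum = 2.242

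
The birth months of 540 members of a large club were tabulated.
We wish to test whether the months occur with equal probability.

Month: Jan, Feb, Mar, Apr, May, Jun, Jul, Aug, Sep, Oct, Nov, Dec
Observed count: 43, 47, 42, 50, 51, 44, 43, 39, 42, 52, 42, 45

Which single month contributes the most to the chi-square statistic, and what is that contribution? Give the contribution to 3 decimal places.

Expected count for each of the 12 categories: 540/12 = 45.
χ² = (43−45)²/45 + (47−45)²/45 + (42−45)²/45 + (50−45)²/45 + (51−45)²/45 + (44−45)²/45 + (43−45)²/45 + (39−45)²/45 + (42−45)²/45 + (52−45)²/45 + (42−45)²/45 + (45−45)²/45
   = 0.0889 + 0.0889 + 0.2000 + 0.5556 + 0.8000 + 0.0222 + 0.0889 + 0.8000 + 0.2000 + 1.0889 + 0.2000 + 0.0000
The largest term is for Oct: 1.089.

Oct, 1.089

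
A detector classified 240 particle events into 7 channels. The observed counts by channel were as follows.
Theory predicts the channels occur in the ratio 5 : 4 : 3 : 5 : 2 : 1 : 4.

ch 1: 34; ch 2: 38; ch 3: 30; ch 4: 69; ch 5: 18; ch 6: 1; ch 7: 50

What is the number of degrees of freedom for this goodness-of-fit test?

6

There are k = 7 categories and no parameters were estimated from the data, so df = 7 − 1 = 6.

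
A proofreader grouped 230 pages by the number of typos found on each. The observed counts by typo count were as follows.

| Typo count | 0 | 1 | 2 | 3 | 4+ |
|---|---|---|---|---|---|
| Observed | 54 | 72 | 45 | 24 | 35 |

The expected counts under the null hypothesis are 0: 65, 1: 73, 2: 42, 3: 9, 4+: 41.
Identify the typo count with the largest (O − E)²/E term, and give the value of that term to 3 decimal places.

cat         O        E   (O−E)²/E
0          54       65     1.8615
1          72       73     0.0137
2          45       42     0.2143
3          24        9    25.0000
4+         35       41     0.8780
The largest term is for 3: 25.000.

3, 25.000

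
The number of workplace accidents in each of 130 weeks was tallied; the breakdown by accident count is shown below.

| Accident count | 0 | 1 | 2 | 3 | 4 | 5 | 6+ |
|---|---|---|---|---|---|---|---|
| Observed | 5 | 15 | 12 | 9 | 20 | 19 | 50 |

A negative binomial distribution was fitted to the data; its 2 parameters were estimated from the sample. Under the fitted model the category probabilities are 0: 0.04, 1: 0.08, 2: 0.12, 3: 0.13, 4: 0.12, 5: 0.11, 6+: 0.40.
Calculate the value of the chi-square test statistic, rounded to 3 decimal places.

9.429

Expected counts E_i = n·p_i: 130×0.04 = 5.2, 130×0.08 = 10.4, 130×0.12 = 15.6, 130×0.13 = 16.9, 130×0.12 = 15.6, 130×0.11 = 14.3, 130×0.40 = 52.
cat         O        E   (O−E)²/E
0           5      5.2     0.0077
1          15     10.4     2.0346
2          12     15.6     0.8308
3           9     16.9     3.6929
4          20     15.6     1.2410
5          19     14.3     1.5448
6+         50       52     0.0769
Sum = 9.429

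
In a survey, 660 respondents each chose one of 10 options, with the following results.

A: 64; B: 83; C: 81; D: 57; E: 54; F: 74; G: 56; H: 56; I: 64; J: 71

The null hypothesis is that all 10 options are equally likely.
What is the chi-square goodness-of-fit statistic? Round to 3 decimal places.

15.697

Under H₀ each category has probability 1/10, so each expected count is 660/10 = 66.
A: (64 − 66)²/66 = 4/66 = 0.0606
B: (83 − 66)²/66 = 289/66 = 4.3788
C: (81 − 66)²/66 = 225/66 = 3.4091
D: (57 − 66)²/66 = 81/66 = 1.2273
E: (54 − 66)²/66 = 144/66 = 2.1818
F: (74 − 66)²/66 = 64/66 = 0.9697
G: (56 − 66)²/66 = 100/66 = 1.5152
H: (56 − 66)²/66 = 100/66 = 1.5152
I: (64 − 66)²/66 = 4/66 = 0.0606
J: (71 − 66)²/66 = 25/66 = 0.3788
Sum = 15.697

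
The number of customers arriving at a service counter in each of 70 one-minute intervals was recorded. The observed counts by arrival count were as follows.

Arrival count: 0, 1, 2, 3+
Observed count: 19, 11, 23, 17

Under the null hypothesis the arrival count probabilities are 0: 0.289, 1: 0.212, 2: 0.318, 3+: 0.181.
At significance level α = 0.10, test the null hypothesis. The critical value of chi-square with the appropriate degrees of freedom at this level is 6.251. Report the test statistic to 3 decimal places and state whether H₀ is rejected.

Expected counts E_i = n·p_i: 70×0.289 = 20.23, 70×0.212 = 14.84, 70×0.318 = 22.26, 70×0.181 = 12.67.
χ² = (19−20.23)²/20.23 + (11−14.84)²/14.84 + (23−22.26)²/22.26 + (17−12.67)²/12.67
   = 0.0748 + 0.9936 + 0.0246 + 1.4798
Sum = 2.573
df = 3. Since 2.573 < 6.251, we do not reject H₀.

2.573; do not reject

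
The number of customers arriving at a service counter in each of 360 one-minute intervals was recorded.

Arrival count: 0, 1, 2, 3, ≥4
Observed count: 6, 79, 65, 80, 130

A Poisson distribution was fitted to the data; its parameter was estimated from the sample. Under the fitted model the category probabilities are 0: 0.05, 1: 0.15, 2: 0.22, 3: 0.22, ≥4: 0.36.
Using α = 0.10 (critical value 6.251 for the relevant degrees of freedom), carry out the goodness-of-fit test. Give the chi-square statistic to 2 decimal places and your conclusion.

Expected counts E_i = n·p_i: 360×0.05 = 18, 360×0.15 = 54, 360×0.22 = 79.2, 360×0.22 = 79.2, 360×0.36 = 129.6.
χ² = (6−18)²/18 + (79−54)²/54 + (65−79.2)²/79.2 + (80−79.2)²/79.2 + (130−129.6)²/129.6
   = 8.000 + 11.574 + 2.546 + 0.008 + 0.001
Sum = 22.13
df = 3. Since 22.13 > 6.251, we reject H₀.

22.13; reject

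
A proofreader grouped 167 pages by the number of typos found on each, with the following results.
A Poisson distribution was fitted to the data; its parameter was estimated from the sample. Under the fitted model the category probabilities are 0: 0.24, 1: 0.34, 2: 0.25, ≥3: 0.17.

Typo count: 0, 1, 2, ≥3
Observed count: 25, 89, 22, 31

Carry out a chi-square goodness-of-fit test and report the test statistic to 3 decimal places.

Expected counts E_i = n·p_i: 167×0.24 = 40.08, 167×0.34 = 56.78, 167×0.25 = 41.75, 167×0.17 = 28.39.
χ² = (25−40.08)²/40.08 + (89−56.78)²/56.78 + (22−41.75)²/41.75 + (31−28.39)²/28.39
   = 5.6738 + 18.2833 + 9.3428 + 0.2399
Sum = 33.540

33.540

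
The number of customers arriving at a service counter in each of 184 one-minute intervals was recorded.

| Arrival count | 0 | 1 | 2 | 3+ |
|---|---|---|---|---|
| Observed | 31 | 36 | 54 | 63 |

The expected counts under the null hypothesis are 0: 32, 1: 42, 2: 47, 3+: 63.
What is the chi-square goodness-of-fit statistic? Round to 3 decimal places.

0: (31 − 32)²/32 = 1/32 = 0.0313
1: (36 − 42)²/42 = 36/42 = 0.8571
2: (54 − 47)²/47 = 49/47 = 1.0426
3+: (63 − 63)²/63 = 0/63 = 0.0000
Sum = 1.931

1.931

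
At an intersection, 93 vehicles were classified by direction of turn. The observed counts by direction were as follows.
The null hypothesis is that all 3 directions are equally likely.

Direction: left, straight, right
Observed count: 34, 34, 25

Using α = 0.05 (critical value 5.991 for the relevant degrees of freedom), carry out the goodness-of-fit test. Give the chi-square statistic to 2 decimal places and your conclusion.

1.74; do not reject

Expected count for each of the 3 categories: 93/3 = 31.
left: (34 − 31)²/31 = 9/31 = 0.290
straight: (34 − 31)²/31 = 9/31 = 0.290
right: (25 − 31)²/31 = 36/31 = 1.161
Sum = 1.74
df = 2. Since 1.74 < 5.991, we do not reject H₀.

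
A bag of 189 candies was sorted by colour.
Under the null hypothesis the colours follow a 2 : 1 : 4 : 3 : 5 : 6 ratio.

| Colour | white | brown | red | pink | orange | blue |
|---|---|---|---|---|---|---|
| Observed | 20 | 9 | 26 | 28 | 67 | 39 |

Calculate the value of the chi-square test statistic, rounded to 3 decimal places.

17.959

Ratio total = 21. Expected counts: 189×2/21 = 18, 189×1/21 = 9, 189×4/21 = 36, 189×3/21 = 27, 189×5/21 = 45, 189×6/21 = 54.
cat         O        E   (O−E)²/E
white      20       18     0.2222
brown       9        9     0.0000
red        26       36     2.7778
pink       28       27     0.0370
orange     67       45    10.7556
blue       39       54     4.1667
Sum = 17.959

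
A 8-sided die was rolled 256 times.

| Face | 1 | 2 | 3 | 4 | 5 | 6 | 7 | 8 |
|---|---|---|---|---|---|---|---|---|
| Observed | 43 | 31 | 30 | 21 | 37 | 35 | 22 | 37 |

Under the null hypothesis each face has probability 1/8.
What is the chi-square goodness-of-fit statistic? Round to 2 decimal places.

12.69

Expected count for each of the 8 categories: 256/8 = 32.
1: (43 − 32)²/32 = 121/32 = 3.781
2: (31 − 32)²/32 = 1/32 = 0.031
3: (30 − 32)²/32 = 4/32 = 0.125
4: (21 − 32)²/32 = 121/32 = 3.781
5: (37 − 32)²/32 = 25/32 = 0.781
6: (35 − 32)²/32 = 9/32 = 0.281
7: (22 − 32)²/32 = 100/32 = 3.125
8: (37 − 32)²/32 = 25/32 = 0.781
Sum = 12.69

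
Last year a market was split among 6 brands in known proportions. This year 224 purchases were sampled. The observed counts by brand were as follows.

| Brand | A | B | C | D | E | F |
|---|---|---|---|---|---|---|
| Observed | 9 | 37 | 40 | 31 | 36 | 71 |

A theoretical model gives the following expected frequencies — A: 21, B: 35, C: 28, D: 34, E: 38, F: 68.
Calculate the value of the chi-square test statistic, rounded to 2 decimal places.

A: (9 − 21)²/21 = 144/21 = 6.857
B: (37 − 35)²/35 = 4/35 = 0.114
C: (40 − 28)²/28 = 144/28 = 5.143
D: (31 − 34)²/34 = 9/34 = 0.265
E: (36 − 38)²/38 = 4/38 = 0.105
F: (71 − 68)²/68 = 9/68 = 0.132
Sum = 12.62

12.62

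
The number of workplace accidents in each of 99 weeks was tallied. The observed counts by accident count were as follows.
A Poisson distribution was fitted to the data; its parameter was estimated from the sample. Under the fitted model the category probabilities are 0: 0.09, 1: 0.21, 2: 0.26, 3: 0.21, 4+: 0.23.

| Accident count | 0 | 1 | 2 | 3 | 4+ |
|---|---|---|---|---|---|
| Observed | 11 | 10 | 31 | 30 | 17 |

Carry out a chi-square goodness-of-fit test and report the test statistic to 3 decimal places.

Expected counts E_i = n·p_i: 99×0.09 = 8.91, 99×0.21 = 20.79, 99×0.26 = 25.74, 99×0.21 = 20.79, 99×0.23 = 22.77.
χ² = (11−8.91)²/8.91 + (10−20.79)²/20.79 + (31−25.74)²/25.74 + (30−20.79)²/20.79 + (17−22.77)²/22.77
   = 0.4902 + 5.6000 + 1.0749 + 4.0800 + 1.4621
Sum = 12.707

12.707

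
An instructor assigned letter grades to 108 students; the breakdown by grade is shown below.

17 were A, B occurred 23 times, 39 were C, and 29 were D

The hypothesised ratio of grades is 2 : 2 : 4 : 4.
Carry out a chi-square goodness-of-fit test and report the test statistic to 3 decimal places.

Ratio total = 12. Expected counts: 108×2/12 = 18, 108×2/12 = 18, 108×4/12 = 36, 108×4/12 = 36.
A: (17 − 18)²/18 = 1/18 = 0.0556
B: (23 − 18)²/18 = 25/18 = 1.3889
C: (39 − 36)²/36 = 9/36 = 0.2500
D: (29 − 36)²/36 = 49/36 = 1.3611
Sum = 3.056

3.056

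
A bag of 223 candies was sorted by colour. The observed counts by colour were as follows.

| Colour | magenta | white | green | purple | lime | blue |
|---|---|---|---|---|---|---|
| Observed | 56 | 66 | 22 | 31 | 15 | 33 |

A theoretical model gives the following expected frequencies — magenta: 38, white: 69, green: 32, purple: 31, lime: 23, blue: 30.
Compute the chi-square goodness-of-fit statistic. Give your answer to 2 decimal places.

14.86

magenta: (56 − 38)²/38 = 324/38 = 8.526
white: (66 − 69)²/69 = 9/69 = 0.130
green: (22 − 32)²/32 = 100/32 = 3.125
purple: (31 − 31)²/31 = 0/31 = 0.000
lime: (15 − 23)²/23 = 64/23 = 2.783
blue: (33 − 30)²/30 = 9/30 = 0.300
Sum = 14.86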